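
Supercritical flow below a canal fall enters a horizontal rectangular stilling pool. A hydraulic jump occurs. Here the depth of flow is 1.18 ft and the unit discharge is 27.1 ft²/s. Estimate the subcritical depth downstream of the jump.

y₂ = 5.66 ft

V₁ = q/y₁ = 27.1/1.18 = 23.0 ft/s. Fr₁ = V₁/√(g·y₁) = 23.0/√(32.2×1.18) = 3.73.
Bélanger equation: y₂/y₁ = ½[√(1 + 8Fr₁²) − 1] = ½[√112.1 − 1] = 4.79.
y₂ = 4.79 × 1.18 = 5.66 ft.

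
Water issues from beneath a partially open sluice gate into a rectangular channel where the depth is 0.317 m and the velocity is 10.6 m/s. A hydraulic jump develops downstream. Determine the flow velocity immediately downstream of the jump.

V₂ = 1.32 m/s

Fr₁ = V₁/√(g·y₁) = 10.6/√(9.81×0.317) = 6.01.
By Bélanger, y₂/y₁ = ½[√(1 + 8Fr₁²) − 1] = ½[√290.1 − 1] = 8.02.
y₂ = 8.02 × 0.317 = 2.54 m.
q = V₁·y₁ = 10.6 × 0.317 = 3.36 m²/s.
V₂ = q/y₂ = 3.36/2.54 = 1.32 m/s.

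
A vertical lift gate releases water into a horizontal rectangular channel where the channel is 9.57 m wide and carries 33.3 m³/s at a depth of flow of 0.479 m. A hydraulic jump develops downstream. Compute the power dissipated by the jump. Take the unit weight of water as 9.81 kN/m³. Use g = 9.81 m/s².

P = 319 kW

q = Q/b = 33.3/9.57 = 3.48 m²/s; V₁ = q/y₁ = 7.26 m/s. Fr₁ = V₁/√(g·y₁) = 3.35.
Bélanger equation: y₂/y₁ = ½[√(1 + 8Fr₁²) − 1] = ½[√90.84 − 1] = 4.27.
y₂ = 4.27 × 0.479 = 2.04 m.
V₂ = q/y₂ = 3.48/2.04 = 1.70 m/s. E₁ = y₁ + V₁²/2g = 3.17 m; E₂ = y₂ + V₂²/2g = 2.19 m. ΔE = E₁ − E₂ = 0.978 m.
P = γ·Q·ΔE = 9.81 × 33.3 × 0.978 = 319 kW.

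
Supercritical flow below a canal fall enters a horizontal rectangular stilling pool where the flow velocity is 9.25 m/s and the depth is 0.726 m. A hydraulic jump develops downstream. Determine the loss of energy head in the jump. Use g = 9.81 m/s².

Fr₁ = V₁/√(g·y₁) = 9.25/√(9.81×0.726) = 3.47.
By Bélanger, y₂/y₁ = ½[√(1 + 8Fr₁²) − 1] = ½[√97.11 − 1] = 4.43.
y₂ = 4.43 × 0.726 = 3.21 m.
Head loss: ΔE = (y₂ − y₁)³/(4y₁y₂) = (3.21 − 0.726)³/(4×0.726×3.21) = 15.4/9.33 = 1.65 m.

ΔE = 1.65 m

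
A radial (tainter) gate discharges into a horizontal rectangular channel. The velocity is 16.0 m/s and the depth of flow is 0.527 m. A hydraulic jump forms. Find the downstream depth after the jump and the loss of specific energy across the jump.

Fr₁ = V₁/√(g·y₁) = 16.0/√(9.81×0.527) = 7.04.
By Bélanger, y₂/y₁ = ½[√(1 + 8Fr₁²) − 1] = ½[√397.1 − 1] = 9.46.
y₂ = 9.46 × 0.527 = 4.99 m.
q = V₁·y₁ = 16.0 × 0.527 = 8.43 m²/s. V₂ = q/y₂ = 8.43/4.99 = 1.69 m/s. E₁ = y₁ + V₁²/2g = 13.6 m; E₂ = y₂ + V₂²/2g = 5.13 m. ΔE = E₁ − E₂ = 8.44 m.

y₂ = 4.99 m; ΔE = 8.44 m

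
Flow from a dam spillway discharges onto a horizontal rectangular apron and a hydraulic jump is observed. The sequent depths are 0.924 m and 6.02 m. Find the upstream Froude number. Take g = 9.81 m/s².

Fr₁ = 4.95

For a rectangular channel the momentum equation gives q² = ½·g·y₁·y₂·(y₁ + y₂) = ½×9.81×0.924×6.02×6.94 = 189.
q = √189 = 13.8 m²/s.
V₁ = q/y₁ = 14.9 m/s; Fr₁ = V₁/√(g·y₁) = 4.95.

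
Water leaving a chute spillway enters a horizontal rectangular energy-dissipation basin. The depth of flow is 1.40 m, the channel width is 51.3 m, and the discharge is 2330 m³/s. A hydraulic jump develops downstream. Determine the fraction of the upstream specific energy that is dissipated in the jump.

ΔE/E₁ = 0.691 (69.1%)

q = Q/b = 2330/51.3 = 45.4 m²/s; V₁ = q/y₁ = 32.4 m/s. Fr₁ = V₁/√(g·y₁) = 8.75.
By Bélanger, y₂/y₁ = ½[√(1 + 8Fr₁²) − 1] = ½[√614.1 − 1] = 11.9.
y₂ = 11.9 × 1.40 = 16.6 m.
E₁ = y₁ + V₁²/2g = 55.0 m. ΔE = (y₂ − y₁)³/(4y₁y₂) = 38.0 m. ΔE/E₁ = 38.0/55.0 = 0.691.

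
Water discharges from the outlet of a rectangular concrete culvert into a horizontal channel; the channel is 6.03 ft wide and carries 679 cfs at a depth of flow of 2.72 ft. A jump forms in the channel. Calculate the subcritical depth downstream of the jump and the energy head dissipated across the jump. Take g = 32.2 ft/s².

y₂ = 15.7 ft; ΔE = 12.8 ft

q = Q/b = 679/6.03 = 113 ft²/s; V₁ = q/y₁ = 41.4 ft/s. Fr₁ = V₁/√(g·y₁) = 4.42.
Conjugate-depth relation: y₂/y₁ = ½[√(1 + 8Fr₁²) − 1] = ½[√157.5 − 1] = 5.78.
y₂ = 5.78 × 2.72 = 15.7 ft.
V₂ = q/y₂ = 113/15.7 = 7.17 ft/s. E₁ = y₁ + V₁²/2g = 29.3 ft; E₂ = y₂ + V₂²/2g = 16.5 ft. ΔE = E₁ − E₂ = 12.8 ft.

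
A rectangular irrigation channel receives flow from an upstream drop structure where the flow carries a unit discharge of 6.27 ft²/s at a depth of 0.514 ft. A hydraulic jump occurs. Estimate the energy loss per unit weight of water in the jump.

ΔE = 0.724 ft

V₁ = q/y₁ = 6.27/0.514 = 12.2 ft/s. Fr₁ = V₁/√(g·y₁) = 12.2/√(32.2×0.514) = 3.00.
Conjugate-depth relation: y₂/y₁ = ½[√(1 + 8Fr₁²) − 1] = ½[√72.92 − 1] = 3.77.
y₂ = 3.77 × 0.514 = 1.94 ft.
V₂ = q/y₂ = 6.27/1.94 = 3.24 ft/s. E₁ = y₁ + V₁²/2g = 2.82 ft; E₂ = y₂ + V₂²/2g = 2.10 ft. ΔE = E₁ − E₂ = 0.724 ft.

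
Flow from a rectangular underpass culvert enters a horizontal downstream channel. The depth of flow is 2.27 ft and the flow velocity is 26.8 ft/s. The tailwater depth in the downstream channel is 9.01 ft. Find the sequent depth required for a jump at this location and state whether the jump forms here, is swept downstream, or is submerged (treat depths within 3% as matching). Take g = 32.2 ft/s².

y₂ = 8.99 ft; the jump forms here

Fr₁ = V₁/√(g·y₁) = 26.8/√(32.2×2.27) = 3.13.
Conjugate-depth relation: y₂/y₁ = ½[√(1 + 8Fr₁²) − 1] = ½[√79.61 − 1] = 3.96.
y₂ = 3.96 × 2.27 = 8.99 ft.
Tailwater y_tw = 9.01 ft: y_tw ≈ y₂, so the jump forms here.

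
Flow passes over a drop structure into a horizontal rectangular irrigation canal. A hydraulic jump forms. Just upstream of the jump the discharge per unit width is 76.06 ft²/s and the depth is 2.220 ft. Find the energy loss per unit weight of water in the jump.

V₁ = q/y₁ = 76.06/2.220 = 34.26 ft/s. Fr₁ = V₁/√(g·y₁) = 34.26/√(32.2×2.220) = 4.052.
Bélanger equation: y₂/y₁ = ½[√(1 + 8Fr₁²) − 1] = ½[√132.37 − 1] = 5.253.
y₂ = 5.253 × 2.220 = 11.66 ft.
Head loss: ΔE = (y₂ − y₁)³/(4y₁y₂) = (11.66 − 2.220)³/(4×2.220×11.66) = 841.4/103.5 = 8.126 ft.

ΔE = 8.126 ft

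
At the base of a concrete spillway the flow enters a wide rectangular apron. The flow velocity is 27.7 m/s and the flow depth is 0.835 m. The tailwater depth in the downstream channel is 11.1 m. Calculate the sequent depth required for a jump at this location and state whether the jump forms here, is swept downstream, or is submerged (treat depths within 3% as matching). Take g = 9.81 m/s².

y₂ = 11.0 m; the jump forms here

Fr₁ = V₁/√(g·y₁) = 27.7/√(9.81×0.835) = 9.68.
From the momentum equation for a rectangular channel, y₂/y₁ = ½[√(1 + 8Fr₁²) − 1] = ½[√750.4 − 1] = 13.2.
y₂ = 13.2 × 0.835 = 11.0 m.
Tailwater y_tw = 11.1 m: y_tw ≈ y₂, so the jump forms here.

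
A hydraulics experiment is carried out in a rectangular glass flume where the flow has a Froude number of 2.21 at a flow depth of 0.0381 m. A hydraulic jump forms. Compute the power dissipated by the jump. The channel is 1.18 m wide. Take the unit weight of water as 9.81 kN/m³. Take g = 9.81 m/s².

Fr₁ = 2.21 (given).
From the momentum equation for a rectangular channel, y₂/y₁ = ½[√(1 + 8Fr₁²) − 1] = ½[√40.07 − 1] = 2.67.
y₂ = 2.67 × 0.0381 = 0.102 m.
V₁ = Fr₁·√(g·y₁) = 2.21×√(9.81×0.0381) = 1.35 m/s; q = V₁·y₁ = 0.0515 m²/s. V₂ = q/y₂ = 0.0515/0.102 = 0.507 m/s. E₁ = y₁ + V₁²/2g = 0.131 m; E₂ = y₂ + V₂²/2g = 0.115 m. ΔE = E₁ − E₂ = 0.0165 m.
Q = q·b = 0.0515 × 1.18 = 0.0607 m³/s. P = γ·Q·ΔE = 9.81 × 0.0607 × 0.0165 = 0.00983 kW.

P = 0.00983 kW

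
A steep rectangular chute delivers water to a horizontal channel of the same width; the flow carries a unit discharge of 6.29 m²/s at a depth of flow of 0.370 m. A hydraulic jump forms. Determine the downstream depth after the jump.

y₂ = 4.49 m

V₁ = q/y₁ = 6.29/0.370 = 17.0 m/s. Fr₁ = V₁/√(g·y₁) = 17.0/√(9.81×0.370) = 8.92.
From the momentum equation for a rectangular channel, y₂/y₁ = ½[√(1 + 8Fr₁²) − 1] = ½[√638.0 − 1] = 12.1.
y₂ = 12.1 × 0.370 = 4.49 m.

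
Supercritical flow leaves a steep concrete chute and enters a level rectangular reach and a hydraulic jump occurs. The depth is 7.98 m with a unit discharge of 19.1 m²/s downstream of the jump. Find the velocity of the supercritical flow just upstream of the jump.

V₂ = q/y₂ = 19.1/7.98 = 2.39 m/s; Fr₂ = V₂/√(g·y₂) = 0.271.
Applying the sequent-depth relation in reverse, y₁/y₂ = ½[√(1 + 8Fr₂²) − 1] = ½[√1.585 − 1] = 0.130.
y₁ = 0.130 × 7.98 = 1.03 m.
V₁ = q/y₁ = 19.1/1.03 = 18.5 m/s.

V₁ = 18.5 m/s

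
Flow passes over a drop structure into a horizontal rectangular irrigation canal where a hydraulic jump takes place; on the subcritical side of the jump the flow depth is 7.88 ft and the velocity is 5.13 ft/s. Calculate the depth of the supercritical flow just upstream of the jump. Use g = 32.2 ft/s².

Fr₂ = V₂/√(g·y₂) = 5.13/√(32.2×7.88) = 0.322.
Since the conjugate-depth ratio holds either way, y₁/y₂ = ½[√(1 + 8Fr₂²) − 1] = ½[√1.830 − 1] = 0.176.
y₁ = 0.176 × 7.88 = 1.39 ft.

y₁ = 1.39 ft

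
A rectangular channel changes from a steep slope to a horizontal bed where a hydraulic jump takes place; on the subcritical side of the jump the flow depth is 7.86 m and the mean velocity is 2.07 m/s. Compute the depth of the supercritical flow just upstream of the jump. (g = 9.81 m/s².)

y₁ = 0.793 m

Fr₂ = V₂/√(g·y₂) = 2.07/√(9.81×7.86) = 0.236.
From the momentum equation (using Fr₂), y₁/y₂ = ½[√(1 + 8Fr₂²) − 1] = ½[√1.445 − 1] = 0.101.
y₁ = 0.101 × 7.86 = 0.793 m.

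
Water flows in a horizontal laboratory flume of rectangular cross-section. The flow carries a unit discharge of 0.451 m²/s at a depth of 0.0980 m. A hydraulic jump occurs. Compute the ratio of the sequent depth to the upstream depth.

y₂/y₁ = 6.16

V₁ = q/y₁ = 0.451/0.0980 = 4.60 m/s. Fr₁ = V₁/√(g·y₁) = 4.60/√(9.81×0.0980) = 4.69.
Bélanger equation: y₂/y₁ = ½[√(1 + 8Fr₁²) − 1] = ½[√177.2 − 1] = 6.16.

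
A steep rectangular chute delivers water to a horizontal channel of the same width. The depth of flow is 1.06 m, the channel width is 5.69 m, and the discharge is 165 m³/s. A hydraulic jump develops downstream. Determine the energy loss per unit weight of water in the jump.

q = Q/b = 165/5.69 = 29.0 m²/s; V₁ = q/y₁ = 27.4 m/s. Fr₁ = V₁/√(g·y₁) = 8.48.
From the momentum equation for a rectangular channel, y₂/y₁ = ½[√(1 + 8Fr₁²) − 1] = ½[√576.8 − 1] = 11.5.
y₂ = 11.5 × 1.06 = 12.2 m.
V₂ = q/y₂ = 29.0/12.2 = 2.38 m/s. E₁ = y₁ + V₁²/2g = 39.2 m; E₂ = y₂ + V₂²/2g = 12.5 m. ΔE = E₁ − E₂ = 26.7 m.

ΔE = 26.7 m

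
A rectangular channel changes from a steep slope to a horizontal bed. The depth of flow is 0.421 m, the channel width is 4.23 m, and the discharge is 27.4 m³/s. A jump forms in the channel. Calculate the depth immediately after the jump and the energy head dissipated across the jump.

y₂ = 4.30 m; ΔE = 8.07 m

q = Q/b = 27.4/4.23 = 6.48 m²/s; V₁ = q/y₁ = 15.4 m/s. Fr₁ = V₁/√(g·y₁) = 7.57.
Sequent-depth ratio: y₂/y₁ = ½[√(1 + 8Fr₁²) − 1] = ½[√459.6 − 1] = 10.2.
y₂ = 10.2 × 0.421 = 4.30 m.
Head loss: ΔE = (y₂ − y₁)³/(4y₁y₂) = (4.30 − 0.421)³/(4×0.421×4.30) = 58.5/7.24 = 8.07 m.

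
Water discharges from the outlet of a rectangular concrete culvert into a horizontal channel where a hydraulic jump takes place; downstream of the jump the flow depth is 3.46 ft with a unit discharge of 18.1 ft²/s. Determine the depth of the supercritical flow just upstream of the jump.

V₂ = q/y₂ = 18.1/3.46 = 5.23 ft/s; Fr₂ = V₂/√(g·y₂) = 0.496.
Applying the sequent-depth relation in reverse, y₁/y₂ = ½[√(1 + 8Fr₂²) − 1] = ½[√2.965 − 1] = 0.361.
y₁ = 0.361 × 3.46 = 1.25 ft.

y₁ = 1.25 ft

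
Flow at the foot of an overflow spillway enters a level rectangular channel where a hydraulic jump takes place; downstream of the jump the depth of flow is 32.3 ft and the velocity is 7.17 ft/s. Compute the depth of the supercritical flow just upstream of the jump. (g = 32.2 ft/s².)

Fr₂ = V₂/√(g·y₂) = 7.17/√(32.2×32.3) = 0.222.
Applying the sequent-depth relation in reverse, y₁/y₂ = ½[√(1 + 8Fr₂²) − 1] = ½[√1.395 − 1] = 0.0906.
y₁ = 0.0906 × 32.3 = 2.93 ft.

y₁ = 2.93 ft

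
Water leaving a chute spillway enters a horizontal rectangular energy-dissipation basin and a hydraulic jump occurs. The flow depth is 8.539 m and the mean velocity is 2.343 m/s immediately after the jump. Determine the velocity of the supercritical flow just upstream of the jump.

Fr₂ = V₂/√(g·y₂) = 2.343/√(9.81×8.539) = 0.2560.
The Bélanger relation is symmetric: y₁/y₂ = ½[√(1 + 8Fr₂²) − 1] = ½[√1.5243 − 1] = 0.1173.
y₁ = 0.1173 × 8.539 = 1.002 m.
V₁ = q/y₁ = 20.01/1.002 = 19.97 m/s.

V₁ = 19.97 m/s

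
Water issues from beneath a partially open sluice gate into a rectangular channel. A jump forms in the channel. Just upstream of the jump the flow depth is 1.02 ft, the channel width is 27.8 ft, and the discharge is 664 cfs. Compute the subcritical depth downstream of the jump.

y₂ = 5.41 ft

q = Q/b = 664/27.8 = 23.9 ft²/s; V₁ = q/y₁ = 23.4 ft/s. Fr₁ = V₁/√(g·y₁) = 4.09.
From the momentum equation for a rectangular channel, y₂/y₁ = ½[√(1 + 8Fr₁²) − 1] = ½[√134.6 − 1] = 5.30.
y₂ = 5.30 × 1.02 = 5.41 ft.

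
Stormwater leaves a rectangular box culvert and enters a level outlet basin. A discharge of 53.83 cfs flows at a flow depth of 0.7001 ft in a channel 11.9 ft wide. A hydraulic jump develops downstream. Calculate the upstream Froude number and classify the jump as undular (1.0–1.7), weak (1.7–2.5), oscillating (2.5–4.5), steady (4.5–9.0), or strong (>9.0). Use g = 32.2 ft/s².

Fr₁ = 1.361; undular jump

q = Q/b = 53.83/11.9 = 4.524 ft²/s; V₁ = q/y₁ = 6.461 ft/s. Fr₁ = V₁/√(g·y₁) = 1.361.
Fr₁ = 1.361 lies in the undular range.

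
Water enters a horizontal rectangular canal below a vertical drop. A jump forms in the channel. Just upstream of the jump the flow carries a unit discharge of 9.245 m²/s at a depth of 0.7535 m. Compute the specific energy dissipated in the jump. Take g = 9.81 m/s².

ΔE = 3.759 m

V₁ = q/y₁ = 9.245/0.7535 = 12.27 m/s. Fr₁ = V₁/√(g·y₁) = 12.27/√(9.81×0.7535) = 4.513.
By Bélanger, y₂/y₁ = ½[√(1 + 8Fr₁²) − 1] = ½[√163.92 − 1] = 5.902.
y₂ = 5.902 × 0.7535 = 4.447 m.
V₂ = q/y₂ = 9.245/4.447 = 2.079 m/s. E₁ = y₁ + V₁²/2g = 8.426 m; E₂ = y₂ + V₂²/2g = 4.667 m. ΔE = E₁ − E₂ = 3.759 m.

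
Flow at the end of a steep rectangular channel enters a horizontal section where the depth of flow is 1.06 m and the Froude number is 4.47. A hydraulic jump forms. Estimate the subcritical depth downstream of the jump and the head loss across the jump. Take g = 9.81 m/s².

Fr₁ = 4.47 (given).
Conjugate-depth relation: y₂/y₁ = ½[√(1 + 8Fr₁²) − 1] = ½[√160.8 − 1] = 5.84.
y₂ = 5.84 × 1.06 = 6.19 m.
Head loss: ΔE = (y₂ − y₁)³/(4y₁y₂) = (6.19 − 1.06)³/(4×1.06×6.19) = 135/26.3 = 5.15 m.

y₂ = 6.19 m; ΔE = 5.15 m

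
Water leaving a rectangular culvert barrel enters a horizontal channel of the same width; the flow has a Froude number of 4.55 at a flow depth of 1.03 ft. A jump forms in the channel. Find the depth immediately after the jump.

Fr₁ = 4.55 (given).
Sequent-depth ratio: y₂/y₁ = ½[√(1 + 8Fr₁²) − 1] = ½[√166.6 − 1] = 5.95.
y₂ = 5.95 × 1.03 = 6.13 ft.

y₂ = 6.13 ft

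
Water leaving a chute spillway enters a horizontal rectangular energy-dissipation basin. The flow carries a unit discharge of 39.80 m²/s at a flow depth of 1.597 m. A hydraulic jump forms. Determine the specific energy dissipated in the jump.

V₁ = q/y₁ = 39.80/1.597 = 24.92 m/s. Fr₁ = V₁/√(g·y₁) = 24.92/√(9.81×1.597) = 6.296.
Bélanger equation: y₂/y₁ = ½[√(1 + 8Fr₁²) − 1] = ½[√318.16 − 1] = 8.418.
y₂ = 8.418 × 1.597 = 13.44 m.
V₂ = q/y₂ = 39.80/13.44 = 2.960 m/s. E₁ = y₁ + V₁²/2g = 33.25 m; E₂ = y₂ + V₂²/2g = 13.89 m. ΔE = E₁ − E₂ = 19.36 m.

ΔE = 19.36 m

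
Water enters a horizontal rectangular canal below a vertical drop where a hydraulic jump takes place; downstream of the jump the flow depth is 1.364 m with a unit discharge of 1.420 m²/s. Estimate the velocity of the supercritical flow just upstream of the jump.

V₁ = 7.338 m/s

V₂ = q/y₂ = 1.420/1.364 = 1.041 m/s; Fr₂ = V₂/√(g·y₂) = 0.2846.
Since the conjugate-depth ratio holds either way, y₁/y₂ = ½[√(1 + 8Fr₂²) − 1] = ½[√1.6480 − 1] = 0.1419.
y₁ = 0.1419 × 1.364 = 0.1935 m.
V₁ = q/y₁ = 1.420/0.1935 = 7.338 m/s.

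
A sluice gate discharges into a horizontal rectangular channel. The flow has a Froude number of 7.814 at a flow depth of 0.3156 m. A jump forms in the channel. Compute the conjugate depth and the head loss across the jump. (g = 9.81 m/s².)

y₂ = 3.333 m; ΔE = 6.531 m

Fr₁ = 7.814 (given).
From the momentum equation for a rectangular channel, y₂/y₁ = ½[√(1 + 8Fr₁²) − 1] = ½[√489.47 − 1] = 10.56.
y₂ = 10.56 × 0.3156 = 3.333 m.
V₁ = Fr₁·√(g·y₁) = 7.814×√(9.81×0.3156) = 13.75 m/s; q = V₁·y₁ = 4.339 m²/s. V₂ = q/y₂ = 4.339/3.333 = 1.302 m/s. E₁ = y₁ + V₁²/2g = 9.951 m; E₂ = y₂ + V₂²/2g = 3.420 m. ΔE = E₁ − E₂ = 6.531 m.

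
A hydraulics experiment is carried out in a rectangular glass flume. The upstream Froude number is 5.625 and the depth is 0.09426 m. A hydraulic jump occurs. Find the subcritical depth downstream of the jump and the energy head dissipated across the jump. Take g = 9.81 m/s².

Fr₁ = 5.625 (given).
Conjugate-depth relation: y₂/y₁ = ½[√(1 + 8Fr₁²) − 1] = ½[√254.12 − 1] = 7.471.
y₂ = 7.471 × 0.09426 = 0.7042 m.
V₁ = Fr₁·√(g·y₁) = 5.625×√(9.81×0.09426) = 5.409 m/s; q = V₁·y₁ = 0.5099 m²/s. V₂ = q/y₂ = 0.5099/0.7042 = 0.7240 m/s. E₁ = y₁ + V₁²/2g = 1.585 m; E₂ = y₂ + V₂²/2g = 0.7309 m. ΔE = E₁ − E₂ = 0.8546 m.

y₂ = 0.7042 m; ΔE = 0.8546 m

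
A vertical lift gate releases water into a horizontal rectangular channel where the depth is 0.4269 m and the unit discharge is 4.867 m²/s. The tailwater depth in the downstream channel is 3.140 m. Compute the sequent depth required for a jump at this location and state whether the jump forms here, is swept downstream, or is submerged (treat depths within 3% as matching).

V₁ = q/y₁ = 4.867/0.4269 = 11.40 m/s. Fr₁ = V₁/√(g·y₁) = 11.40/√(9.81×0.4269) = 5.571.
Conjugate-depth relation: y₂/y₁ = ½[√(1 + 8Fr₁²) − 1] = ½[√249.29 − 1] = 7.395.
y₂ = 7.395 × 0.4269 = 3.157 m.
Tailwater y_tw = 3.140 m: y_tw ≈ y₂, so the jump forms here.

y₂ = 3.157 m; the jump forms here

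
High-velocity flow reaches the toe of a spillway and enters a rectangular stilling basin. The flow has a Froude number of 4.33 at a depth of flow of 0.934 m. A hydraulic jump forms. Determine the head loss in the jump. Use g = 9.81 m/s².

ΔE = 4.14 m

Fr₁ = 4.33 (given).
Bélanger equation: y₂/y₁ = ½[√(1 + 8Fr₁²) − 1] = ½[√151.0 − 1] = 5.64.
y₂ = 5.64 × 0.934 = 5.27 m.
Head loss: ΔE = (y₂ − y₁)³/(4y₁y₂) = (5.27 − 0.934)³/(4×0.934×5.27) = 81.6/19.7 = 4.14 m.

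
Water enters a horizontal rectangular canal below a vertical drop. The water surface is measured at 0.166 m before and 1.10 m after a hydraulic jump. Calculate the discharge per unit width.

q = 1.06 m²/s

For a rectangular channel the momentum equation gives q² = ½·g·y₁·y₂·(y₁ + y₂) = ½×9.81×0.166×1.10×1.27 = 1.13.
q = √1.13 = 1.06 m²/s.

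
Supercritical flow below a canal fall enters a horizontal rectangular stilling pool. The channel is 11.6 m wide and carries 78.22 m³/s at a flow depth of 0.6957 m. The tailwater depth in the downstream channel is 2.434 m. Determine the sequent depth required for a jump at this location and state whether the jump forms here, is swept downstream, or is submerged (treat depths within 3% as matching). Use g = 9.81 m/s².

y₂ = 3.319 m; the jump is swept downstream

q = Q/b = 78.22/11.6 = 6.743 m²/s; V₁ = q/y₁ = 9.693 m/s. Fr₁ = V₁/√(g·y₁) = 3.710.
Sequent-depth ratio: y₂/y₁ = ½[√(1 + 8Fr₁²) − 1] = ½[√111.12 − 1] = 4.771.
y₂ = 4.771 × 0.6957 = 3.319 m.
Tailwater y_tw = 2.434 m: y_tw < y₂, so the jump is swept downstream.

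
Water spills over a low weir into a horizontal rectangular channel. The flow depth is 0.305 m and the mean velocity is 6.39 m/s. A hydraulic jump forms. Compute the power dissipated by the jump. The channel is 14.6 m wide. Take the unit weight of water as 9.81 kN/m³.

Fr₁ = V₁/√(g·y₁) = 6.39/√(9.81×0.305) = 3.69.
Sequent-depth ratio: y₂/y₁ = ½[√(1 + 8Fr₁²) − 1] = ½[√110.2 − 1] = 4.75.
y₂ = 4.75 × 0.305 = 1.45 m.
Head loss: ΔE = (y₂ − y₁)³/(4y₁y₂) = (1.45 − 0.305)³/(4×0.305×1.45) = 1.49/1.77 = 0.846 m.
q = V₁·y₁ = 6.39 × 0.305 = 1.95 m²/s. Q = q·b = 1.95 × 14.6 = 28.5 m³/s. P = γ·Q·ΔE = 9.81 × 28.5 × 0.846 = 236 kW.

P = 236 kW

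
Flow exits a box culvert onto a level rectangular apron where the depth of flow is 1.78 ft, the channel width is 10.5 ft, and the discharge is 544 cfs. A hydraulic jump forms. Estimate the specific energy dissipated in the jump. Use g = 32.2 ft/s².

q = Q/b = 544/10.5 = 51.8 ft²/s; V₁ = q/y₁ = 29.1 ft/s. Fr₁ = V₁/√(g·y₁) = 3.84.
Bélanger equation: y₂/y₁ = ½[√(1 + 8Fr₁²) − 1] = ½[√119.2 − 1] = 4.96.
y₂ = 4.96 × 1.78 = 8.83 ft.
Head loss: ΔE = (y₂ − y₁)³/(4y₁y₂) = (8.83 − 1.78)³/(4×1.78×8.83) = 350/62.9 = 5.57 ft.

ΔE = 5.57 ft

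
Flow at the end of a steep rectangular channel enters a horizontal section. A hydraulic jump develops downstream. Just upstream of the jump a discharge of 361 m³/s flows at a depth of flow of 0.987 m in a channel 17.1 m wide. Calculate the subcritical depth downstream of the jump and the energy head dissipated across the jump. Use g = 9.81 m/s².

q = Q/b = 361/17.1 = 21.1 m²/s; V₁ = q/y₁ = 21.4 m/s. Fr₁ = V₁/√(g·y₁) = 6.87.
From the momentum equation for a rectangular channel, y₂/y₁ = ½[√(1 + 8Fr₁²) − 1] = ½[√379.0 − 1] = 9.23.
y₂ = 9.23 × 0.987 = 9.11 m.
V₂ = q/y₂ = 21.1/9.11 = 2.32 m/s. E₁ = y₁ + V₁²/2g = 24.3 m; E₂ = y₂ + V₂²/2g = 9.39 m. ΔE = E₁ − E₂ = 14.9 m.

y₂ = 9.11 m; ΔE = 14.9 m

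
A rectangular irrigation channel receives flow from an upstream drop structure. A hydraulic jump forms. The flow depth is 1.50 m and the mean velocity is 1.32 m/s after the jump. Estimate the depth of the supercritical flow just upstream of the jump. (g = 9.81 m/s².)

y₁ = 0.297 m

Fr₂ = V₂/√(g·y₂) = 1.32/√(9.81×1.50) = 0.344.
Since the conjugate-depth ratio holds either way, y₁/y₂ = ½[√(1 + 8Fr₂²) − 1] = ½[√1.947 − 1] = 0.198.
y₁ = 0.198 × 1.50 = 0.297 m.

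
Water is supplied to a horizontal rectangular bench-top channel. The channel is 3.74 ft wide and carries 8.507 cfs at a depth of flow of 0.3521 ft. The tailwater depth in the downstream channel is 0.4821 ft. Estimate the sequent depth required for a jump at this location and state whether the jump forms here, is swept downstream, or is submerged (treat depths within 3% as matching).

q = Q/b = 8.507/3.74 = 2.275 ft²/s; V₁ = q/y₁ = 6.460 ft/s. Fr₁ = V₁/√(g·y₁) = 1.919.
From the momentum equation for a rectangular channel, y₂/y₁ = ½[√(1 + 8Fr₁²) − 1] = ½[√30.447 − 1] = 2.259.
y₂ = 2.259 × 0.3521 = 0.7954 ft.
Tailwater y_tw = 0.4821 ft: y_tw < y₂, so the jump is swept downstream.

y₂ = 0.7954 ft; the jump is swept downstream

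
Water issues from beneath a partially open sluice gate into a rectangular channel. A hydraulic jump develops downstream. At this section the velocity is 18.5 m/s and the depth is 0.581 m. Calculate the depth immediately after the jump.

y₂ = 6.08 m

Fr₁ = V₁/√(g·y₁) = 18.5/√(9.81×0.581) = 7.75.
Bélanger equation: y₂/y₁ = ½[√(1 + 8Fr₁²) − 1] = ½[√481.4 − 1] = 10.5.
y₂ = 10.5 × 0.581 = 6.08 m.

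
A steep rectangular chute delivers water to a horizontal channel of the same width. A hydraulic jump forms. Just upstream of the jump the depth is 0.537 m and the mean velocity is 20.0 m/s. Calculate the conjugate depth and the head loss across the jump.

y₂ = 6.35 m; ΔE = 14.4 m

Fr₁ = V₁/√(g·y₁) = 20.0/√(9.81×0.537) = 8.71.
Conjugate-depth relation: y₂/y₁ = ½[√(1 + 8Fr₁²) − 1] = ½[√608.4 − 1] = 11.8.
y₂ = 11.8 × 0.537 = 6.35 m.
Head loss: ΔE = (y₂ − y₁)³/(4y₁y₂) = (6.35 − 0.537)³/(4×0.537×6.35) = 197/13.6 = 14.4 m.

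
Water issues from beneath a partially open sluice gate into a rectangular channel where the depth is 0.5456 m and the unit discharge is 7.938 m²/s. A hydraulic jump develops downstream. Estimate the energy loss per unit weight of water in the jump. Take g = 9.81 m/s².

V₁ = q/y₁ = 7.938/0.5456 = 14.55 m/s. Fr₁ = V₁/√(g·y₁) = 14.55/√(9.81×0.5456) = 6.289.
Sequent-depth ratio: y₂/y₁ = ½[√(1 + 8Fr₁²) − 1] = ½[√317.39 − 1] = 8.408.
y₂ = 8.408 × 0.5456 = 4.587 m.
Head loss: ΔE = (y₂ − y₁)³/(4y₁y₂) = (4.587 − 0.5456)³/(4×0.5456×4.587) = 66.02/10.01 = 6.595 m.

ΔE = 6.595 m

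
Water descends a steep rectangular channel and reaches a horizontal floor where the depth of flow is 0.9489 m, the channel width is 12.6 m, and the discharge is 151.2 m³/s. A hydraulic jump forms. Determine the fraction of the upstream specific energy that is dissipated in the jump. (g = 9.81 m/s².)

q = Q/b = 151.2/12.6 = 12.00 m²/s; V₁ = q/y₁ = 12.65 m/s. Fr₁ = V₁/√(g·y₁) = 4.145.
From the momentum equation for a rectangular channel, y₂/y₁ = ½[√(1 + 8Fr₁²) − 1] = ½[√138.44 − 1] = 5.383.
y₂ = 5.383 × 0.9489 = 5.108 m.
E₁ = y₁ + V₁²/2g = 9.100 m. ΔE = (y₂ − y₁)³/(4y₁y₂) = 3.711 m. ΔE/E₁ = 3.711/9.100 = 0.408.

ΔE/E₁ = 0.408 (40.8%)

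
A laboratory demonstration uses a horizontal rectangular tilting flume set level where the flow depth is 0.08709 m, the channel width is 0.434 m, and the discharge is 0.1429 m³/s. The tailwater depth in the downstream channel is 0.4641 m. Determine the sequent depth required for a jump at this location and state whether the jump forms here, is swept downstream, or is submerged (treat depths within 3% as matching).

q = Q/b = 0.1429/0.434 = 0.3293 m²/s; V₁ = q/y₁ = 3.781 m/s. Fr₁ = V₁/√(g·y₁) = 4.090.
Bélanger equation: y₂/y₁ = ½[√(1 + 8Fr₁²) − 1] = ½[√134.84 − 1] = 5.306.
y₂ = 5.306 × 0.08709 = 0.4621 m.
Tailwater y_tw = 0.4641 m: y_tw ≈ y₂, so the jump forms here.

y₂ = 0.4621 m; the jump forms here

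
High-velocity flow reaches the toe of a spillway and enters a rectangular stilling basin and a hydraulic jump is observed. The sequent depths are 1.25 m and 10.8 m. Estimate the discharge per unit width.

q = 28.2 m²/s

For a rectangular channel the momentum equation gives q² = ½·g·y₁·y₂·(y₁ + y₂) = ½×9.81×1.25×10.8×12.1 = 798.
q = √798 = 28.2 m²/s.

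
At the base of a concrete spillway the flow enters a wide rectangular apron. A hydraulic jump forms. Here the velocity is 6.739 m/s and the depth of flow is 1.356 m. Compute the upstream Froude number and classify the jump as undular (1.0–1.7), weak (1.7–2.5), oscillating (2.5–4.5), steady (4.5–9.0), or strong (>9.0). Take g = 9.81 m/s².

Fr₁ = V₁/√(g·y₁) = 6.739/√(9.81×1.356) = 1.848.
Fr₁ = 1.848 lies in the weak range.

Fr₁ = 1.848; weak jump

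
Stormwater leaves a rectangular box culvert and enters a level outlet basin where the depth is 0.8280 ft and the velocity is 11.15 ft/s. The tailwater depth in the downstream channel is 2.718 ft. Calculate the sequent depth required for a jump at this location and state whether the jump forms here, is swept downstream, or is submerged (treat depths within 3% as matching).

Fr₁ = V₁/√(g·y₁) = 11.15/√(32.2×0.8280) = 2.159.
Sequent-depth ratio: y₂/y₁ = ½[√(1 + 8Fr₁²) − 1] = ½[√38.304 − 1] = 2.595.
y₂ = 2.595 × 0.8280 = 2.148 ft.
Tailwater y_tw = 2.718 ft: y_tw > y₂, so the jump is submerged.

y₂ = 2.148 ft; the jump is submerged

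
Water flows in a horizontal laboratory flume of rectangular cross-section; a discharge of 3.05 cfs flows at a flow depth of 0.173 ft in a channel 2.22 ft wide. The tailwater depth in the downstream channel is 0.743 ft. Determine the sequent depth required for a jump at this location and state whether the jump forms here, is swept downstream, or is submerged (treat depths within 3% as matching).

y₂ = 0.741 ft; the jump forms here

q = Q/b = 3.05/2.22 = 1.37 ft²/s; V₁ = q/y₁ = 7.94 ft/s. Fr₁ = V₁/√(g·y₁) = 3.36.
By Bélanger, y₂/y₁ = ½[√(1 + 8Fr₁²) − 1] = ½[√91.57 − 1] = 4.28.
y₂ = 4.28 × 0.173 = 0.741 ft.
Tailwater y_tw = 0.743 ft: y_tw ≈ y₂, so the jump forms here.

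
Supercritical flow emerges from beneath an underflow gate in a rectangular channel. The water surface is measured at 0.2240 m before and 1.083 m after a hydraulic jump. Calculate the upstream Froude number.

For a rectangular channel the momentum equation gives q² = ½·g·y₁·y₂·(y₁ + y₂) = ½×9.81×0.2240×1.083×1.307 = 1.555.
q = √1.555 = 1.247 m²/s.
V₁ = q/y₁ = 5.567 m/s; Fr₁ = V₁/√(g·y₁) = 3.756.

Fr₁ = 3.756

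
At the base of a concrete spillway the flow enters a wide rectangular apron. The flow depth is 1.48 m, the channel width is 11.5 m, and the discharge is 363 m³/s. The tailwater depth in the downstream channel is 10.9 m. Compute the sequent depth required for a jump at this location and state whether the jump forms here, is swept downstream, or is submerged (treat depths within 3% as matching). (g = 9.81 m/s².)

q = Q/b = 363/11.5 = 31.6 m²/s; V₁ = q/y₁ = 21.3 m/s. Fr₁ = V₁/√(g·y₁) = 5.60.
Conjugate-depth relation: y₂/y₁ = ½[√(1 + 8Fr₁²) − 1] = ½[√251.6 − 1] = 7.43.
y₂ = 7.43 × 1.48 = 11.0 m.
Tailwater y_tw = 10.9 m: y_tw ≈ y₂, so the jump forms here.

y₂ = 11.0 m; the jump forms here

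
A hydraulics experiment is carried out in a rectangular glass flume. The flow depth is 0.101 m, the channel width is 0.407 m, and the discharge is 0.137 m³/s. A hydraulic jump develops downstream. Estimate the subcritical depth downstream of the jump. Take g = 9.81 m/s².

y₂ = 0.430 m

q = Q/b = 0.137/0.407 = 0.337 m²/s; V₁ = q/y₁ = 3.33 m/s. Fr₁ = V₁/√(g·y₁) = 3.35.
From the momentum equation for a rectangular channel, y₂/y₁ = ½[√(1 + 8Fr₁²) − 1] = ½[√90.68 − 1] = 4.26.
y₂ = 4.26 × 0.101 = 0.430 m.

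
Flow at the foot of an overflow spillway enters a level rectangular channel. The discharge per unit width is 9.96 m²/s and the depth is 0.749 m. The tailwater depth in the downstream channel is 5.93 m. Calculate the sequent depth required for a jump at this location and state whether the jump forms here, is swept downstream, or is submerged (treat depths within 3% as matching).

y₂ = 4.84 m; the jump is submerged

V₁ = q/y₁ = 9.96/0.749 = 13.3 m/s. Fr₁ = V₁/√(g·y₁) = 13.3/√(9.81×0.749) = 4.91.
Bélanger equation: y₂/y₁ = ½[√(1 + 8Fr₁²) − 1] = ½[√193.5 − 1] = 6.46.
y₂ = 6.46 × 0.749 = 4.84 m.
Tailwater y_tw = 5.93 m: y_tw > y₂, so the jump is submerged.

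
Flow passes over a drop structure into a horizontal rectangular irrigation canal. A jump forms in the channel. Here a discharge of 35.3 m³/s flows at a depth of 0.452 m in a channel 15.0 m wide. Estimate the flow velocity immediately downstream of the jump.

V₂ = 1.72 m/s

q = Q/b = 35.3/15.0 = 2.35 m²/s; V₁ = q/y₁ = 5.21 m/s. Fr₁ = V₁/√(g·y₁) = 2.47.
By Bélanger, y₂/y₁ = ½[√(1 + 8Fr₁²) − 1] = ½[√49.91 − 1] = 3.03.
y₂ = 3.03 × 0.452 = 1.37 m.
V₂ = q/y₂ = 2.35/1.37 = 1.72 m/s.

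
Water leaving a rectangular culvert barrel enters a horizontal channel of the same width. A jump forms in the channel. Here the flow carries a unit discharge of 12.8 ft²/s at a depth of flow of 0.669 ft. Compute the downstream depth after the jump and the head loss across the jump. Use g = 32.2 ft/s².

y₂ = 3.58 ft; ΔE = 2.57 ft

V₁ = q/y₁ = 12.8/0.669 = 19.1 ft/s. Fr₁ = V₁/√(g·y₁) = 19.1/√(32.2×0.669) = 4.12.
By Bélanger, y₂/y₁ = ½[√(1 + 8Fr₁²) − 1] = ½[√136.9 − 1] = 5.35.
y₂ = 5.35 × 0.669 = 3.58 ft.
Head loss: ΔE = (y₂ − y₁)³/(4y₁y₂) = (3.58 − 0.669)³/(4×0.669×3.58) = 24.7/9.58 = 2.57 ft.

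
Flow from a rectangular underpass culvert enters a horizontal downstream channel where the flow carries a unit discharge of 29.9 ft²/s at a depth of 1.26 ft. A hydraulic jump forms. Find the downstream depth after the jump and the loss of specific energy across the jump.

V₁ = q/y₁ = 29.9/1.26 = 23.7 ft/s. Fr₁ = V₁/√(g·y₁) = 23.7/√(32.2×1.26) = 3.73.
Conjugate-depth relation: y₂/y₁ = ½[√(1 + 8Fr₁²) − 1] = ½[√112.0 − 1] = 4.79.
y₂ = 4.79 × 1.26 = 6.04 ft.
Head loss: ΔE = (y₂ − y₁)³/(4y₁y₂) = (6.04 − 1.26)³/(4×1.26×6.04) = 109/30.4 = 3.59 ft.

y₂ = 6.04 ft; ΔE = 3.59 ft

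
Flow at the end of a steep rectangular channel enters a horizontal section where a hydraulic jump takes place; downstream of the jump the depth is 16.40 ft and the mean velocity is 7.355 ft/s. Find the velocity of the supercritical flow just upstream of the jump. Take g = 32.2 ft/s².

Fr₂ = V₂/√(g·y₂) = 7.355/√(32.2×16.40) = 0.3201.
From the momentum equation (using Fr₂), y₁/y₂ = ½[√(1 + 8Fr₂²) − 1] = ½[√1.8195 − 1] = 0.1744.
y₁ = 0.1744 × 16.40 = 2.861 ft.
V₁ = q/y₁ = 120.6/2.861 = 42.16 ft/s.

V₁ = 42.16 ft/s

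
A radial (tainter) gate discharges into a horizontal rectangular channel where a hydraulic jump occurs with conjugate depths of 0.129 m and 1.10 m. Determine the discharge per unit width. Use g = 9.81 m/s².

For a rectangular channel the momentum equation gives q² = ½·g·y₁·y₂·(y₁ + y₂) = ½×9.81×0.129×1.10×1.23 = 0.855.
q = √0.855 = 0.925 m²/s.

q = 0.925 m²/s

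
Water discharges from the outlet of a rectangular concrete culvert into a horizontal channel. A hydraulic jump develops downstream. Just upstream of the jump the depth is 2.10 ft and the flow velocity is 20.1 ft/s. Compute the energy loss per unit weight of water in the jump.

ΔE = 1.39 ft

Fr₁ = V₁/√(g·y₁) = 20.1/√(32.2×2.10) = 2.44.
Bélanger equation: y₂/y₁ = ½[√(1 + 8Fr₁²) − 1] = ½[√48.80 − 1] = 2.99.
y₂ = 2.99 × 2.10 = 6.28 ft.
q = V₁·y₁ = 20.1 × 2.10 = 42.2 ft²/s. V₂ = q/y₂ = 42.2/6.28 = 6.72 ft/s. E₁ = y₁ + V₁²/2g = 8.37 ft; E₂ = y₂ + V₂²/2g = 6.99 ft. ΔE = E₁ − E₂ = 1.39 ft.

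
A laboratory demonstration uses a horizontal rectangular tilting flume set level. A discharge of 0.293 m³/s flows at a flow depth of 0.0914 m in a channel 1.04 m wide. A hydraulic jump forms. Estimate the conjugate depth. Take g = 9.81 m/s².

y₂ = 0.378 m

q = Q/b = 0.293/1.04 = 0.282 m²/s; V₁ = q/y₁ = 3.08 m/s. Fr₁ = V₁/√(g·y₁) = 3.26.
By Bélanger, y₂/y₁ = ½[√(1 + 8Fr₁²) − 1] = ½[√85.77 − 1] = 4.13.
y₂ = 4.13 × 0.0914 = 0.378 m.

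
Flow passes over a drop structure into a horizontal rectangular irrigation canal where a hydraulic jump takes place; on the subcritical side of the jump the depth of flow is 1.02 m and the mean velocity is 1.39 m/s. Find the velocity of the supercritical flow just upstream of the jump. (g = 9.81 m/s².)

Fr₂ = V₂/√(g·y₂) = 1.39/√(9.81×1.02) = 0.439.
The Bélanger relation is symmetric: y₁/y₂ = ½[√(1 + 8Fr₂²) − 1] = ½[√2.545 − 1] = 0.298.
y₁ = 0.298 × 1.02 = 0.304 m.
V₁ = q/y₁ = 1.42/0.304 = 4.67 m/s.

V₁ = 4.67 m/s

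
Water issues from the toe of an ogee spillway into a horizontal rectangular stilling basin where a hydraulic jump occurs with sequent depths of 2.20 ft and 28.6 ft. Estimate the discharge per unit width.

q = 177 ft²/s

For a rectangular channel the momentum equation gives q² = ½·g·y₁·y₂·(y₁ + y₂) = ½×32.2×2.20×28.6×30.8 = 31201.
q = √31201 = 177 ft²/s.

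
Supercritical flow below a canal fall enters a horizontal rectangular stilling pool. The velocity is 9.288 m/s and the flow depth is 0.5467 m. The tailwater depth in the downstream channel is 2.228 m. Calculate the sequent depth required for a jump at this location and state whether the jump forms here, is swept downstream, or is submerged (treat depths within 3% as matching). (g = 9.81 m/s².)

Fr₁ = V₁/√(g·y₁) = 9.288/√(9.81×0.5467) = 4.011.
Bélanger equation: y₂/y₁ = ½[√(1 + 8Fr₁²) − 1] = ½[√129.68 − 1] = 5.194.
y₂ = 5.194 × 0.5467 = 2.839 m.
Tailwater y_tw = 2.228 m: y_tw < y₂, so the jump is swept downstream.

y₂ = 2.839 m; the jump is swept downstream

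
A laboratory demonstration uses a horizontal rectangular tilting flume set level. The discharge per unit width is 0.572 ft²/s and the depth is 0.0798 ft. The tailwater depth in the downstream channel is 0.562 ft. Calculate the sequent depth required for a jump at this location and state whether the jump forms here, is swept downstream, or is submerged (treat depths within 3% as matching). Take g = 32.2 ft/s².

y₂ = 0.466 ft; the jump is submerged

V₁ = q/y₁ = 0.572/0.0798 = 7.17 ft/s. Fr₁ = V₁/√(g·y₁) = 7.17/√(32.2×0.0798) = 4.47.
Sequent-depth ratio: y₂/y₁ = ½[√(1 + 8Fr₁²) − 1] = ½[√161.0 − 1] = 5.84.
y₂ = 5.84 × 0.0798 = 0.466 ft.
Tailwater y_tw = 0.562 ft: y_tw > y₂, so the jump is submerged.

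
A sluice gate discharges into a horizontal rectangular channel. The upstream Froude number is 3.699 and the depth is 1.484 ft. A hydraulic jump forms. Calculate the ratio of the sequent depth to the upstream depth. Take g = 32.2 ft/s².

y₂/y₁ = 4.755

Fr₁ = 3.699 (given).
By Bélanger, y₂/y₁ = ½[√(1 + 8Fr₁²) − 1] = ½[√110.46 − 1] = 4.755.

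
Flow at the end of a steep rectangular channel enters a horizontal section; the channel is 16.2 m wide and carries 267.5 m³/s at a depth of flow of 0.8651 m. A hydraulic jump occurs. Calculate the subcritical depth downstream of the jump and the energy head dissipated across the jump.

y₂ = 7.595 m; ΔE = 11.60 m

q = Q/b = 267.5/16.2 = 16.51 m²/s; V₁ = q/y₁ = 19.09 m/s. Fr₁ = V₁/√(g·y₁) = 6.552.
Conjugate-depth relation: y₂/y₁ = ½[√(1 + 8Fr₁²) − 1] = ½[√344.43 − 1] = 8.779.
y₂ = 8.779 × 0.8651 = 7.595 m.
Head loss: ΔE = (y₂ − y₁)³/(4y₁y₂) = (7.595 − 0.8651)³/(4×0.8651×7.595) = 304.8/26.28 = 11.60 m.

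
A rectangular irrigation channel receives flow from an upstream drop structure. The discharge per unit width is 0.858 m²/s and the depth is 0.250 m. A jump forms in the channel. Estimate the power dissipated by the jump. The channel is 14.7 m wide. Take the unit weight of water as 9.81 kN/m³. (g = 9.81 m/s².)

V₁ = q/y₁ = 0.858/0.250 = 3.43 m/s. Fr₁ = V₁/√(g·y₁) = 3.43/√(9.81×0.250) = 2.19.
Bélanger equation: y₂/y₁ = ½[√(1 + 8Fr₁²) − 1] = ½[√39.42 − 1] = 2.64.
y₂ = 2.64 × 0.250 = 0.660 m.
Head loss: ΔE = (y₂ − y₁)³/(4y₁y₂) = (0.660 − 0.250)³/(4×0.250×0.660) = 0.0688/0.660 = 0.104 m.
Q = q·b = 0.858 × 14.7 = 12.6 m³/s. P = γ·Q·ΔE = 9.81 × 12.6 × 0.104 = 12.9 kW.

P = 12.9 kW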